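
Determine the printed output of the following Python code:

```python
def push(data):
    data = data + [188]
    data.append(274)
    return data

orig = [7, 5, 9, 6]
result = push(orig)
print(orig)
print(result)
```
[7, 5, 9, 6]
[7, 5, 9, 6, 188, 274]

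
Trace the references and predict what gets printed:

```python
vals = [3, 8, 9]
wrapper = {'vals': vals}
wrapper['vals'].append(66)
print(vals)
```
[3, 8, 9, 66]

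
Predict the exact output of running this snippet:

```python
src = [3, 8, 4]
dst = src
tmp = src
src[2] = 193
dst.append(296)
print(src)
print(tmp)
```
[3, 8, 193, 296]
[3, 8, 193, 296]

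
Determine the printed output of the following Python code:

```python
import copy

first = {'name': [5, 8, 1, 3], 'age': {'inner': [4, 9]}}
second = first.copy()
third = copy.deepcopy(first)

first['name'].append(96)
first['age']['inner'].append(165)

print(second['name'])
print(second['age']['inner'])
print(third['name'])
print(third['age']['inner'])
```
[5, 8, 1, 3, 96]
[4, 9, 165]
[5, 8, 1, 3]
[4, 9]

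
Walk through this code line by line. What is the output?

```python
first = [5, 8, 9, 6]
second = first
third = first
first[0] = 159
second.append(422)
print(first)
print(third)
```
[159, 8, 9, 6, 422]
[159, 8, 9, 6, 422]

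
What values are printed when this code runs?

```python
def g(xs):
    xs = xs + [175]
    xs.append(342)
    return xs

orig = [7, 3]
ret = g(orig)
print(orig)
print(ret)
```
[7, 3]
[7, 3, 175, 342]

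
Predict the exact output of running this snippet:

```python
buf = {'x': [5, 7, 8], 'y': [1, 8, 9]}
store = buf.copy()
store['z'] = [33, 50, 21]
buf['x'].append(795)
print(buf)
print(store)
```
{'x': [5, 7, 8, 795], 'y': [1, 8, 9]}
{'x': [5, 7, 8, 795], 'y': [1, 8, 9], 'z': [33, 50, 21]}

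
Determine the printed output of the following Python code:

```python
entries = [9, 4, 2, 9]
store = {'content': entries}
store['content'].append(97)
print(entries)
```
[9, 4, 2, 9, 97]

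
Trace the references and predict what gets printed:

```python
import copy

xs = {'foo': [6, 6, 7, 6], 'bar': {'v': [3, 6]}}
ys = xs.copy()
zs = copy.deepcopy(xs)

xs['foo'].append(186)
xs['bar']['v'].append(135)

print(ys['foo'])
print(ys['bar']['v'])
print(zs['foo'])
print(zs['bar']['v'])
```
[6, 6, 7, 6, 186]
[3, 6, 135]
[6, 6, 7, 6]
[3, 6]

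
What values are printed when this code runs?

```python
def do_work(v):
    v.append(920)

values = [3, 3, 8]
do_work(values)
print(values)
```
[3, 3, 8, 920]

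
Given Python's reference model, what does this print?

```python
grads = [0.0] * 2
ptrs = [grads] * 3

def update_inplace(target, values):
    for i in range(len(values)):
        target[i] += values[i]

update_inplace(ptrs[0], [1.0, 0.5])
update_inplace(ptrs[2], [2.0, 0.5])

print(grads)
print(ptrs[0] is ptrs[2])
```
[3.0, 1.0]
True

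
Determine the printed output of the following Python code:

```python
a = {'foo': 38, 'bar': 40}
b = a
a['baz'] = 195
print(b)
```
{'foo': 38, 'bar': 40, 'baz': 195}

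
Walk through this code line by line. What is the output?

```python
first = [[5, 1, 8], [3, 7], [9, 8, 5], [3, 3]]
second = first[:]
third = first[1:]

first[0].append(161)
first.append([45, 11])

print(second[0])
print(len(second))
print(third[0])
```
[5, 1, 8, 161]
4
[3, 7]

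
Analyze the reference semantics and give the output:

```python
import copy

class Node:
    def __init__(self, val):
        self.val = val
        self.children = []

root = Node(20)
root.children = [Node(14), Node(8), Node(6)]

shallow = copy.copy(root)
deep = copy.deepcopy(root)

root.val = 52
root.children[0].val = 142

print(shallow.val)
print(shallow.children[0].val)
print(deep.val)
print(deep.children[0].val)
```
20
142
20
14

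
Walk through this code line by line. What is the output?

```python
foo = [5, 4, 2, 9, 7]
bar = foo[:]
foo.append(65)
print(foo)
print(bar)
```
[5, 4, 2, 9, 7, 65]
[5, 4, 2, 9, 7]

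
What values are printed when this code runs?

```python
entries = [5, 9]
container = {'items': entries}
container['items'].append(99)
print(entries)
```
[5, 9, 99]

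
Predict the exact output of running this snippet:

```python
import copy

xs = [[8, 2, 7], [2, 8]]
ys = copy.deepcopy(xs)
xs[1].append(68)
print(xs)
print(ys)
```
[[8, 2, 7], [2, 8, 68]]
[[8, 2, 7], [2, 8]]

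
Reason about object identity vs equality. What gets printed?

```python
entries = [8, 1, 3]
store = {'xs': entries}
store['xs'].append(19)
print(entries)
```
[8, 1, 3, 19]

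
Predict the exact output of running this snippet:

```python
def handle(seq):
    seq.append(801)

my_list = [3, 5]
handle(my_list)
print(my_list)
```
[3, 5, 801]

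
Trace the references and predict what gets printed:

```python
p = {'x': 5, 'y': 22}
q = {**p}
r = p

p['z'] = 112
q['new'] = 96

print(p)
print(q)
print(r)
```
{'x': 5, 'y': 22, 'z': 112}
{'x': 5, 'y': 22, 'new': 96}
{'x': 5, 'y': 22, 'z': 112}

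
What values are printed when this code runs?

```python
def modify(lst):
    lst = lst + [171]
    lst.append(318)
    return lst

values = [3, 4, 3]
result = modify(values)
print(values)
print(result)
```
[3, 4, 3]
[3, 4, 3, 171, 318]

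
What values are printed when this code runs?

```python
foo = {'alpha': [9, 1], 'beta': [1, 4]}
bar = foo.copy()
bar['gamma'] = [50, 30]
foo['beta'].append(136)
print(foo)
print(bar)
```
{'alpha': [9, 1], 'beta': [1, 4, 136]}
{'alpha': [9, 1], 'beta': [1, 4, 136], 'gamma': [50, 30]}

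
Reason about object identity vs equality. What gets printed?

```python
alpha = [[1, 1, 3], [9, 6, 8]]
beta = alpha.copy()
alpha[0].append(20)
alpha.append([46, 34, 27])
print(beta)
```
[[1, 1, 3, 20], [9, 6, 8]]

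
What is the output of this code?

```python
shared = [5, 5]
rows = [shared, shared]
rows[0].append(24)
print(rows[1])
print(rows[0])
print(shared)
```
[5, 5, 24]
[5, 5, 24]
[5, 5, 24]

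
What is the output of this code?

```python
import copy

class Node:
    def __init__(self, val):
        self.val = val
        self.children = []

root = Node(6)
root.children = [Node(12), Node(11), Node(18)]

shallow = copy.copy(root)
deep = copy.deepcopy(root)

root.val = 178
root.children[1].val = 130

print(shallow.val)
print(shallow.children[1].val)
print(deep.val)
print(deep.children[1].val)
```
6
130
6
11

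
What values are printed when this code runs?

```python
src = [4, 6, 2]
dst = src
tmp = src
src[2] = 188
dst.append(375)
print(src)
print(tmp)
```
[4, 6, 188, 375]
[4, 6, 188, 375]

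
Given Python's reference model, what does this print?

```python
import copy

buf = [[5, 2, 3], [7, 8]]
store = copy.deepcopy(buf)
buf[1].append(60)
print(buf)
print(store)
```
[[5, 2, 3], [7, 8, 60]]
[[5, 2, 3], [7, 8]]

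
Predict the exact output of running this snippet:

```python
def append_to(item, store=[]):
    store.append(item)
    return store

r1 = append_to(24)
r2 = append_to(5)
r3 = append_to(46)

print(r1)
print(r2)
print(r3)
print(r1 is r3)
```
[24, 5, 46]
[24, 5, 46]
[24, 5, 46]
True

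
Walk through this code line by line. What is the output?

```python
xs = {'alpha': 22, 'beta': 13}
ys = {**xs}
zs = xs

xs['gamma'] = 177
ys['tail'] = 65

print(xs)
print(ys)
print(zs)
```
{'alpha': 22, 'beta': 13, 'gamma': 177}
{'alpha': 22, 'beta': 13, 'tail': 65}
{'alpha': 22, 'beta': 13, 'gamma': 177}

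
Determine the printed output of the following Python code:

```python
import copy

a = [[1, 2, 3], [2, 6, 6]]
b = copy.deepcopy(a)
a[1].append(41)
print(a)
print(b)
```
[[1, 2, 3], [2, 6, 6, 41]]
[[1, 2, 3], [2, 6, 6]]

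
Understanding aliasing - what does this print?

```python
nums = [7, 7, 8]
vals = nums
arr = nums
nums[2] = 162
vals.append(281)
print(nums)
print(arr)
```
[7, 7, 162, 281]
[7, 7, 162, 281]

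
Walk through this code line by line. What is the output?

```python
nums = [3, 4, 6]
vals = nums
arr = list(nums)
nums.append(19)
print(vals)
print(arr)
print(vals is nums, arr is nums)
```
[3, 4, 6, 19]
[3, 4, 6]
True False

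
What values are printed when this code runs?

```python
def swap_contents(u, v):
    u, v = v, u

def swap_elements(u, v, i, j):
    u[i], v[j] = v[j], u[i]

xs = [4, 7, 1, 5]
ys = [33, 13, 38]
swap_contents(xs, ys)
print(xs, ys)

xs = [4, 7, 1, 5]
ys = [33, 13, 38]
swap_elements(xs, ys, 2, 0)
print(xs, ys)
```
[4, 7, 1, 5] [33, 13, 38]
[4, 7, 33, 5] [1, 13, 38]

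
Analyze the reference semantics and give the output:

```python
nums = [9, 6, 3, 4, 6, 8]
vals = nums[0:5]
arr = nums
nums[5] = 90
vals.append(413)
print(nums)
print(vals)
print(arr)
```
[9, 6, 3, 4, 6, 90]
[9, 6, 3, 4, 6, 413]
[9, 6, 3, 4, 6, 90]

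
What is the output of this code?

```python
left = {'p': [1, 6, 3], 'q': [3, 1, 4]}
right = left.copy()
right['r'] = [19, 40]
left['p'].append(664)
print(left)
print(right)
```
{'p': [1, 6, 3, 664], 'q': [3, 1, 4]}
{'p': [1, 6, 3, 664], 'q': [3, 1, 4], 'r': [19, 40]}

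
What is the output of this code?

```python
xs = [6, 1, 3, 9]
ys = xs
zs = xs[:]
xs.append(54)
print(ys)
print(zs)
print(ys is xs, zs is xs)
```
[6, 1, 3, 9, 54]
[6, 1, 3, 9]
True False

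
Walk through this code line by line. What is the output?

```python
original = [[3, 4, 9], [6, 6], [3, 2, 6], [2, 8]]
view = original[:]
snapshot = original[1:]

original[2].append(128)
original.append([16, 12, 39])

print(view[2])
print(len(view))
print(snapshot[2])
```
[3, 2, 6, 128]
4
[2, 8]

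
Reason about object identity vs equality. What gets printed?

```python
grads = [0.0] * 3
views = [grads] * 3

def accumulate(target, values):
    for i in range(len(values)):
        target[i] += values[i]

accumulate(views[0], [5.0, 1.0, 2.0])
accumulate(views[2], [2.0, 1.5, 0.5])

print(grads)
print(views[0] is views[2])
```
[7.0, 2.5, 2.5]
True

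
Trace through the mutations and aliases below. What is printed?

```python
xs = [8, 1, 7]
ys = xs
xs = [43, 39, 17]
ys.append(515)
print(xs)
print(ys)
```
[43, 39, 17]
[8, 1, 7, 515]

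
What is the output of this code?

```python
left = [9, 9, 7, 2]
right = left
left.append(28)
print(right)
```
[9, 9, 7, 2, 28]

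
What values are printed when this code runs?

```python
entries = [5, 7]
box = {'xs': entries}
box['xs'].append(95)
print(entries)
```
[5, 7, 95]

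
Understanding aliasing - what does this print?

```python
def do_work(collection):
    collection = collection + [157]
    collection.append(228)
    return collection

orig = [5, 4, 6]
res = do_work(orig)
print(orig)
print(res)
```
[5, 4, 6]
[5, 4, 6, 157, 228]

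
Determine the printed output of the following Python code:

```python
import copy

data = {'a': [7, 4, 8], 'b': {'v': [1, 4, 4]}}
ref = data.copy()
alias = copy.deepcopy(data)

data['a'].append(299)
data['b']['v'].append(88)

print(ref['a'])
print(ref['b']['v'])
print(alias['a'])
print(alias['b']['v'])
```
[7, 4, 8, 299]
[1, 4, 4, 88]
[7, 4, 8]
[1, 4, 4]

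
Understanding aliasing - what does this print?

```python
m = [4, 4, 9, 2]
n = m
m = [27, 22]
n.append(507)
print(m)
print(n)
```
[27, 22]
[4, 4, 9, 2, 507]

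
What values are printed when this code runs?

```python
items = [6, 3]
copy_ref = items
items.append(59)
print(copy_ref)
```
[6, 3, 59]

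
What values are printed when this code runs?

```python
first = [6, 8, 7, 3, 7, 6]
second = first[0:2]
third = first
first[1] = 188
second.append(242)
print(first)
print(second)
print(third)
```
[6, 188, 7, 3, 7, 6]
[6, 8, 242]
[6, 188, 7, 3, 7, 6]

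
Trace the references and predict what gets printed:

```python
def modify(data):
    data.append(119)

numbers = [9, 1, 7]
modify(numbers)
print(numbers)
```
[9, 1, 7, 119]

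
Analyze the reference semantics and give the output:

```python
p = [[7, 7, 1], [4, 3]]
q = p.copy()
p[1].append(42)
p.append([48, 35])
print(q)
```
[[7, 7, 1], [4, 3, 42]]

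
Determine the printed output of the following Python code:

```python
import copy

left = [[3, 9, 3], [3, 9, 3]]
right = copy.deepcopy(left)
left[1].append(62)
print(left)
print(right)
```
[[3, 9, 3], [3, 9, 3, 62]]
[[3, 9, 3], [3, 9, 3]]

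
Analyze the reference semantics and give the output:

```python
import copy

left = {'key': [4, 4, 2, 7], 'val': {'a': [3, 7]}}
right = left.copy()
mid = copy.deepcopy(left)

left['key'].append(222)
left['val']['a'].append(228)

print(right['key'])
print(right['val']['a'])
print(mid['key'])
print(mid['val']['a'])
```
[4, 4, 2, 7, 222]
[3, 7, 228]
[4, 4, 2, 7]
[3, 7]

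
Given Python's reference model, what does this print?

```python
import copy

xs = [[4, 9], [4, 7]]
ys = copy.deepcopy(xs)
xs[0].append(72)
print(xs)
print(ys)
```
[[4, 9, 72], [4, 7]]
[[4, 9], [4, 7]]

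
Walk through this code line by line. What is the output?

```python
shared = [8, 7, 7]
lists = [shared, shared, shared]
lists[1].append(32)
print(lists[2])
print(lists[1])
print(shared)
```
[8, 7, 7, 32]
[8, 7, 7, 32]
[8, 7, 7, 32]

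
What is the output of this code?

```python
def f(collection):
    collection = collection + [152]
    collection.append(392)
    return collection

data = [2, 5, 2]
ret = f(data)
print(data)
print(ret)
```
[2, 5, 2]
[2, 5, 2, 152, 392]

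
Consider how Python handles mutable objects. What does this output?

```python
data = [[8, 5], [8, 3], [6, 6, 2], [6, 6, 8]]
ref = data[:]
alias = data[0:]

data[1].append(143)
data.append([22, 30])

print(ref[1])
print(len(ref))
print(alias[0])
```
[8, 3, 143]
4
[8, 5]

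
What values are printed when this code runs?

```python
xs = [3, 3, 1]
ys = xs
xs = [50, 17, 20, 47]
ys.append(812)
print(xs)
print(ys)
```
[50, 17, 20, 47]
[3, 3, 1, 812]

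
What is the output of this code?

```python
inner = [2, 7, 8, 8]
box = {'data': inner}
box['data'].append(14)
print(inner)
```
[2, 7, 8, 8, 14]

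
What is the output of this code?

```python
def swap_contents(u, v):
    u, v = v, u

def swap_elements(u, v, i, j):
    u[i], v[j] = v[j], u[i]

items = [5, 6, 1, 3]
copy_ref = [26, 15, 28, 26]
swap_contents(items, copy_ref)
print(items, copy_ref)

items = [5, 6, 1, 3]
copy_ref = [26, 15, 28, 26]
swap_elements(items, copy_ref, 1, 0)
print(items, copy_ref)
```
[5, 6, 1, 3] [26, 15, 28, 26]
[5, 26, 1, 3] [6, 15, 28, 26]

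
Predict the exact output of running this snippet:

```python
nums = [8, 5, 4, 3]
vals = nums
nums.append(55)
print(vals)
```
[8, 5, 4, 3, 55]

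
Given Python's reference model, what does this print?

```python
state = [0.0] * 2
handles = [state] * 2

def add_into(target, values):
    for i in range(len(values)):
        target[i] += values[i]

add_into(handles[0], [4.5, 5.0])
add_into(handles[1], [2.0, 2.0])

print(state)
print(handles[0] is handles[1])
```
[6.5, 7.0]
True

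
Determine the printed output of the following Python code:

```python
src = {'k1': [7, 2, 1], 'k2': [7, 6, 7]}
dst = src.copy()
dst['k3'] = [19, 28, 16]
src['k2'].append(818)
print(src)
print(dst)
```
{'k1': [7, 2, 1], 'k2': [7, 6, 7, 818]}
{'k1': [7, 2, 1], 'k2': [7, 6, 7, 818], 'k3': [19, 28, 16]}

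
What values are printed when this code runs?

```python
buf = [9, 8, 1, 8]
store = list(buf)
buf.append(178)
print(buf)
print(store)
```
[9, 8, 1, 8, 178]
[9, 8, 1, 8]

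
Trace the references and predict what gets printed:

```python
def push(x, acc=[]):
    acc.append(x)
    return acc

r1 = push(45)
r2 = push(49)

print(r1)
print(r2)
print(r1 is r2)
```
[45, 49]
[45, 49]
True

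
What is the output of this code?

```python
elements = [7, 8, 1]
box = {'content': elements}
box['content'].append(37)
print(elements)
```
[7, 8, 1, 37]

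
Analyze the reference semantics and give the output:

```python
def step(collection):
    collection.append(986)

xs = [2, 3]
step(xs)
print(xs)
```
[2, 3, 986]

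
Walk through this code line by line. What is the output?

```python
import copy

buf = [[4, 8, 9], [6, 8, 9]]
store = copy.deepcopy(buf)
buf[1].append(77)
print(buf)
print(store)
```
[[4, 8, 9], [6, 8, 9, 77]]
[[4, 8, 9], [6, 8, 9]]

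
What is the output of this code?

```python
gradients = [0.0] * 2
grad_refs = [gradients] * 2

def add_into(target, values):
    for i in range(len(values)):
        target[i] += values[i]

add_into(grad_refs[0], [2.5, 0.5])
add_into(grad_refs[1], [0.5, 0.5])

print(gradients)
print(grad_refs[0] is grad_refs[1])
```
[3.0, 1.0]
True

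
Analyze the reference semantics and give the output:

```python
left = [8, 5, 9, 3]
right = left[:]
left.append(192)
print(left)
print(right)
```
[8, 5, 9, 3, 192]
[8, 5, 9, 3]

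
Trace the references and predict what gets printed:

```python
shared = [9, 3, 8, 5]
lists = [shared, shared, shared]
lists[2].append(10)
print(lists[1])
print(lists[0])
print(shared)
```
[9, 3, 8, 5, 10]
[9, 3, 8, 5, 10]
[9, 3, 8, 5, 10]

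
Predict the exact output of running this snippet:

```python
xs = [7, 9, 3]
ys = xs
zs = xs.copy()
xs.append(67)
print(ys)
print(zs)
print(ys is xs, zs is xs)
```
[7, 9, 3, 67]
[7, 9, 3]
True False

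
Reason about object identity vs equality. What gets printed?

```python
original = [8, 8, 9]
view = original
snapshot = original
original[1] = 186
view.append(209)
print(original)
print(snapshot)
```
[8, 186, 9, 209]
[8, 186, 9, 209]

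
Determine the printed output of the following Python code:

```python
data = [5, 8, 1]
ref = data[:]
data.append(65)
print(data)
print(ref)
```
[5, 8, 1, 65]
[5, 8, 1]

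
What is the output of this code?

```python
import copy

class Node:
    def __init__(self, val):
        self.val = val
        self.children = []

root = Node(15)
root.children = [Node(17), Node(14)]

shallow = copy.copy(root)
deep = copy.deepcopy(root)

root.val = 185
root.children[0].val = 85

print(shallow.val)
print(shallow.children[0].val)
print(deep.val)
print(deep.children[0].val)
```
15
85
15
17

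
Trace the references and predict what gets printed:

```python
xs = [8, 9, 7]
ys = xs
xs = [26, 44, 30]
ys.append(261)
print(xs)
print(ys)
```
[26, 44, 30]
[8, 9, 7, 261]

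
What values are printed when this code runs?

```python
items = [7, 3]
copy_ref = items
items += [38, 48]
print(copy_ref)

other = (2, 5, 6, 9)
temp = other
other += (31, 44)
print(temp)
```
[7, 3, 38, 48]
(2, 5, 6, 9)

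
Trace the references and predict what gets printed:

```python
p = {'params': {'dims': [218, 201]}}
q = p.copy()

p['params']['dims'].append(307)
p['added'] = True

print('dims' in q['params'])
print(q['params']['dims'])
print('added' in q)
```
True
[218, 201, 307]
False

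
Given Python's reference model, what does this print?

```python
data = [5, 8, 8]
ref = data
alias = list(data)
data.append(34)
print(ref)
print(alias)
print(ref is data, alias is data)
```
[5, 8, 8, 34]
[5, 8, 8]
True False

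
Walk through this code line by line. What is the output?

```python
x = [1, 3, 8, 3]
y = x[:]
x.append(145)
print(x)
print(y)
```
[1, 3, 8, 3, 145]
[1, 3, 8, 3]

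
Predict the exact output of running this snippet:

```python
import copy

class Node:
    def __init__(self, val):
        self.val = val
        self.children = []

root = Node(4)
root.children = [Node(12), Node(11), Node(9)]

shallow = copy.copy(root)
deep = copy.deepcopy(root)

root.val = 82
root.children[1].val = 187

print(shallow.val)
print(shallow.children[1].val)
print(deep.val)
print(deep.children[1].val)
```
4
187
4
11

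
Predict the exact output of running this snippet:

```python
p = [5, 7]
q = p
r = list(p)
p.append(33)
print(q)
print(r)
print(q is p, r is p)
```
[5, 7, 33]
[5, 7]
True False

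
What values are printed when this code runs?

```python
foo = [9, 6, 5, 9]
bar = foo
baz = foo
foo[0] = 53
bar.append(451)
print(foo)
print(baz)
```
[53, 6, 5, 9, 451]
[53, 6, 5, 9, 451]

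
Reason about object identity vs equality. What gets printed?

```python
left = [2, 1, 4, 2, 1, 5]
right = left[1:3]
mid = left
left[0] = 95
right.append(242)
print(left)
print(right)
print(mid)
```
[95, 1, 4, 2, 1, 5]
[1, 4, 242]
[95, 1, 4, 2, 1, 5]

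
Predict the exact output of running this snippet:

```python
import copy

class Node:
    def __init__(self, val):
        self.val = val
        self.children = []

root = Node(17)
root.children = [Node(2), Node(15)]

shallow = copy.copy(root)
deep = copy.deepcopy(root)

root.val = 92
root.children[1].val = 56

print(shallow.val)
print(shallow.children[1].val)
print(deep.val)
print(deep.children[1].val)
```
17
56
17
15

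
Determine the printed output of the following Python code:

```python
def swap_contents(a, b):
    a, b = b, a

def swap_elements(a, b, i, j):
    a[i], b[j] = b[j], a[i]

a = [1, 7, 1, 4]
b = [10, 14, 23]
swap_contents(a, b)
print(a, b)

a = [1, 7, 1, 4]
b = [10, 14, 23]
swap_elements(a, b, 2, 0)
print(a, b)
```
[1, 7, 1, 4] [10, 14, 23]
[1, 7, 10, 4] [1, 14, 23]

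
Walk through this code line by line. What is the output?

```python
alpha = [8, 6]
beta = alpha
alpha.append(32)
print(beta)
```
[8, 6, 32]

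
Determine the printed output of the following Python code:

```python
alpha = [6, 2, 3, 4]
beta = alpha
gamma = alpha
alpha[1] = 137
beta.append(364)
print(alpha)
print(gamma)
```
[6, 137, 3, 4, 364]
[6, 137, 3, 4, 364]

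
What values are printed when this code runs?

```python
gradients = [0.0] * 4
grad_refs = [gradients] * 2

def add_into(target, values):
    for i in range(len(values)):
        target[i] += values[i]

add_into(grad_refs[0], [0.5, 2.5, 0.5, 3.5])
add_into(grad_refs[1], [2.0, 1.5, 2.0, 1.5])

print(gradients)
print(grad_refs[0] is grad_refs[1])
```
[2.5, 4.0, 2.5, 5.0]
True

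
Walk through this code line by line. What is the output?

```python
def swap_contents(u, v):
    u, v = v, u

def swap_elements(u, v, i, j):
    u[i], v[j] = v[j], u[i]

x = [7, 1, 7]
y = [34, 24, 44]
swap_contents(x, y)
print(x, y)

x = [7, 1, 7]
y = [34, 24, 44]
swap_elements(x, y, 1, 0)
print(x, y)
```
[7, 1, 7] [34, 24, 44]
[7, 34, 7] [1, 24, 44]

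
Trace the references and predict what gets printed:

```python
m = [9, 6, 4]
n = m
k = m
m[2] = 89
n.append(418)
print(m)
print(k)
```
[9, 6, 89, 418]
[9, 6, 89, 418]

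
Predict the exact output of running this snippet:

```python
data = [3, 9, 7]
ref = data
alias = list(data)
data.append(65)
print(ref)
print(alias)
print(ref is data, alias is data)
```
[3, 9, 7, 65]
[3, 9, 7]
True False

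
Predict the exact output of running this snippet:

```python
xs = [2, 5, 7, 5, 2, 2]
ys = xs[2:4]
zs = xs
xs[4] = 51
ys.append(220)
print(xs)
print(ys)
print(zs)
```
[2, 5, 7, 5, 51, 2]
[7, 5, 220]
[2, 5, 7, 5, 51, 2]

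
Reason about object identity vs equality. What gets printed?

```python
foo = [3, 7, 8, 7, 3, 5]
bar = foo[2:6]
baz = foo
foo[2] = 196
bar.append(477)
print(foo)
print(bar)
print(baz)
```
[3, 7, 196, 7, 3, 5]
[8, 7, 3, 5, 477]
[3, 7, 196, 7, 3, 5]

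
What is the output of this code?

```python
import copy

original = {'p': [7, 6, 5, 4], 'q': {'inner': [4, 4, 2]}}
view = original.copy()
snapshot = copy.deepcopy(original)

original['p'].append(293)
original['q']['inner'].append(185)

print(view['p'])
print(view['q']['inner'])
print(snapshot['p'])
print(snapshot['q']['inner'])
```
[7, 6, 5, 4, 293]
[4, 4, 2, 185]
[7, 6, 5, 4]
[4, 4, 2]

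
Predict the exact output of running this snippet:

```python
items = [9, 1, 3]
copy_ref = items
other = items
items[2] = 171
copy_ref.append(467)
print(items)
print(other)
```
[9, 1, 171, 467]
[9, 1, 171, 467]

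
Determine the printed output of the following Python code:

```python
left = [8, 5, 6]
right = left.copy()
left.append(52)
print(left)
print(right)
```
[8, 5, 6, 52]
[8, 5, 6]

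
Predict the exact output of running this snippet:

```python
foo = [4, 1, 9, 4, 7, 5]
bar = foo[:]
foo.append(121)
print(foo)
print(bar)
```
[4, 1, 9, 4, 7, 5, 121]
[4, 1, 9, 4, 7, 5]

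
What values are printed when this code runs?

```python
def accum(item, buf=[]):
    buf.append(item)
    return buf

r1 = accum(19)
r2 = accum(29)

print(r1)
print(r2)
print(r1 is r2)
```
[19, 29]
[19, 29]
True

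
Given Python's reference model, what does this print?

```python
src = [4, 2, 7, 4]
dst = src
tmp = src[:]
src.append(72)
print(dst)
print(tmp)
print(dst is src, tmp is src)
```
[4, 2, 7, 4, 72]
[4, 2, 7, 4]
True False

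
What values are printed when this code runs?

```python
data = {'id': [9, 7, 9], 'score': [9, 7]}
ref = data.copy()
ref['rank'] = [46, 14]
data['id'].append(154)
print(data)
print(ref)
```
{'id': [9, 7, 9, 154], 'score': [9, 7]}
{'id': [9, 7, 9, 154], 'score': [9, 7], 'rank': [46, 14]}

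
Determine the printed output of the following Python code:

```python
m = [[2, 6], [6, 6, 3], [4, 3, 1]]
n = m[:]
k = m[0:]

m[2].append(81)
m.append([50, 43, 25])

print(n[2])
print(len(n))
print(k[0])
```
[4, 3, 1, 81]
3
[2, 6]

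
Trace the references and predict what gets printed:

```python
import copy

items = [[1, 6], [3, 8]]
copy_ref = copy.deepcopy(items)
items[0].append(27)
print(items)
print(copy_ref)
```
[[1, 6, 27], [3, 8]]
[[1, 6], [3, 8]]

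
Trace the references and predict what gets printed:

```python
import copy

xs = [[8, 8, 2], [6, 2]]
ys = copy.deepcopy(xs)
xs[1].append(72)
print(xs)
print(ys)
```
[[8, 8, 2], [6, 2, 72]]
[[8, 8, 2], [6, 2]]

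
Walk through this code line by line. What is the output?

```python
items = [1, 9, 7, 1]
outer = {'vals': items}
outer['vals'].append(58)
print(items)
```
[1, 9, 7, 1, 58]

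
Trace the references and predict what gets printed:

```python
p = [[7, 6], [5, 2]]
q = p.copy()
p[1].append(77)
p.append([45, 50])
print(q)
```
[[7, 6], [5, 2, 77]]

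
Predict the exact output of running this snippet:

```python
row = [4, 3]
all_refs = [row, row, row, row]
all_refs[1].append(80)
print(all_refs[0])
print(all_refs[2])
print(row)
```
[4, 3, 80]
[4, 3, 80]
[4, 3, 80]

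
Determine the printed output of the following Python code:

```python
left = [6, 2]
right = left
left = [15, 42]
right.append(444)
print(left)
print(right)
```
[15, 42]
[6, 2, 444]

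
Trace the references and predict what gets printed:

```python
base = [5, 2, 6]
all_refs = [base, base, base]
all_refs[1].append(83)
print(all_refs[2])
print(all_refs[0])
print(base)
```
[5, 2, 6, 83]
[5, 2, 6, 83]
[5, 2, 6, 83]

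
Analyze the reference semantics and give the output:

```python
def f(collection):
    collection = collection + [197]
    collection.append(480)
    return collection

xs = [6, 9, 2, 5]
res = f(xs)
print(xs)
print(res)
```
[6, 9, 2, 5]
[6, 9, 2, 5, 197, 480]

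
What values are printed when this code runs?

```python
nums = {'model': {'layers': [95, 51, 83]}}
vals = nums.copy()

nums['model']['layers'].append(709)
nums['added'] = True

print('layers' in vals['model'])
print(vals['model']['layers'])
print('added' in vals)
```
True
[95, 51, 83, 709]
False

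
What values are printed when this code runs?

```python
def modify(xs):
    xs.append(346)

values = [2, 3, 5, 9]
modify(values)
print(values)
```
[2, 3, 5, 9, 346]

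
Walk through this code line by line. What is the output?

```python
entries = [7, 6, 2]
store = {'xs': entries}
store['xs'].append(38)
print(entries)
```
[7, 6, 2, 38]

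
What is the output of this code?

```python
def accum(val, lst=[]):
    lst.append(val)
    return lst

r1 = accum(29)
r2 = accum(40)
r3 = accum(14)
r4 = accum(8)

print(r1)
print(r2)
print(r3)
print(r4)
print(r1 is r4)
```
[29, 40, 14, 8]
[29, 40, 14, 8]
[29, 40, 14, 8]
[29, 40, 14, 8]
True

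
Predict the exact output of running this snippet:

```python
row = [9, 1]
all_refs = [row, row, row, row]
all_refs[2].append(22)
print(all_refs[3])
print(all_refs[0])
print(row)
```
[9, 1, 22]
[9, 1, 22]
[9, 1, 22]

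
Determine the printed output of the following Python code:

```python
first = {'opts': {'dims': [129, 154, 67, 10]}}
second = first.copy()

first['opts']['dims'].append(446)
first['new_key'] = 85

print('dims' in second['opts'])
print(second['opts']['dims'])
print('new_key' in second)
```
True
[129, 154, 67, 10, 446]
False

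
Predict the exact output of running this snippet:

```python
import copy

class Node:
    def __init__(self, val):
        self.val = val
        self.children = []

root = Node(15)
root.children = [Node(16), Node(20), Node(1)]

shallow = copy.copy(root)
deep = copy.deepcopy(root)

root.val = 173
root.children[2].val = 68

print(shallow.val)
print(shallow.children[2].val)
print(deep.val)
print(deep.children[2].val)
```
15
68
15
1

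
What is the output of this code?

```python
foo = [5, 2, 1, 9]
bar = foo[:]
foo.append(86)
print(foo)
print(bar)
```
[5, 2, 1, 9, 86]
[5, 2, 1, 9]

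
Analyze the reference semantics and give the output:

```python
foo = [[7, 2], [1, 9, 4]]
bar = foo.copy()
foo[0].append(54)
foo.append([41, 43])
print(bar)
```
[[7, 2, 54], [1, 9, 4]]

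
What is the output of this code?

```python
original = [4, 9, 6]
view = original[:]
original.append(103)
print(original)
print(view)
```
[4, 9, 6, 103]
[4, 9, 6]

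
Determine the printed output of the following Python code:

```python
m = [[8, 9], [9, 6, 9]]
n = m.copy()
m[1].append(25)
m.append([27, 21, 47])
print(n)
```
[[8, 9], [9, 6, 9, 25]]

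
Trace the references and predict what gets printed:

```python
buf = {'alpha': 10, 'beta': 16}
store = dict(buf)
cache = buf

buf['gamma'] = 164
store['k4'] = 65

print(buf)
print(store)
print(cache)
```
{'alpha': 10, 'beta': 16, 'gamma': 164}
{'alpha': 10, 'beta': 16, 'k4': 65}
{'alpha': 10, 'beta': 16, 'gamma': 164}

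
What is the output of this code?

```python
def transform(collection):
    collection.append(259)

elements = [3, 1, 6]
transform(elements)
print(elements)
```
[3, 1, 6, 259]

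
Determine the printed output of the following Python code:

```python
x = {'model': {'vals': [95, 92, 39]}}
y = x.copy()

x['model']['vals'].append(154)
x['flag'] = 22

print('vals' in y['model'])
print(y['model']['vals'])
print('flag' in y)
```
True
[95, 92, 39, 154]
False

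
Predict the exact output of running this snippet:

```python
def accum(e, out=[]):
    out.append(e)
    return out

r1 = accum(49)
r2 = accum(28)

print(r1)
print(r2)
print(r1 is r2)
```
[49, 28]
[49, 28]
True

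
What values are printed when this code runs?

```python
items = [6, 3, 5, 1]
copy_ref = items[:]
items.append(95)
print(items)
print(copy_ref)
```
[6, 3, 5, 1, 95]
[6, 3, 5, 1]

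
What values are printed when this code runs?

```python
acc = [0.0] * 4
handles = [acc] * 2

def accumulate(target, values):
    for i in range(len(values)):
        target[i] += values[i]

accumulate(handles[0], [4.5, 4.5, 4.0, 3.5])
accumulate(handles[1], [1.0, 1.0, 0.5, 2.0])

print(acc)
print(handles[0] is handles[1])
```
[5.5, 5.5, 4.5, 5.5]
True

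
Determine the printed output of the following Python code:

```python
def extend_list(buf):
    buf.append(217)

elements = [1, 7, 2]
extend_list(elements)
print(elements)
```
[1, 7, 2, 217]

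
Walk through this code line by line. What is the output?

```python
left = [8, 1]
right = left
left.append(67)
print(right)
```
[8, 1, 67]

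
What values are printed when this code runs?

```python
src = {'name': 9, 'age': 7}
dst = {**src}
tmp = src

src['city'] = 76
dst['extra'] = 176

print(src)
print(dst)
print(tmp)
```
{'name': 9, 'age': 7, 'city': 76}
{'name': 9, 'age': 7, 'extra': 176}
{'name': 9, 'age': 7, 'city': 76}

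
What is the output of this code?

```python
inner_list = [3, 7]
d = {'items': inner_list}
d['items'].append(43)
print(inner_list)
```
[3, 7, 43]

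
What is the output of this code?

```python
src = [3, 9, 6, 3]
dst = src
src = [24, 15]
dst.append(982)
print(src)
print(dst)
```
[24, 15]
[3, 9, 6, 3, 982]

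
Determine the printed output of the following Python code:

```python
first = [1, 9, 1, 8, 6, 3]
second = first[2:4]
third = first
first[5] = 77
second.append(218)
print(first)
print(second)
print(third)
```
[1, 9, 1, 8, 6, 77]
[1, 8, 218]
[1, 9, 1, 8, 6, 77]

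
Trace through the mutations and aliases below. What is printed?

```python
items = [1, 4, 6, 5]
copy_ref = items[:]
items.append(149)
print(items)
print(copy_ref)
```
[1, 4, 6, 5, 149]
[1, 4, 6, 5]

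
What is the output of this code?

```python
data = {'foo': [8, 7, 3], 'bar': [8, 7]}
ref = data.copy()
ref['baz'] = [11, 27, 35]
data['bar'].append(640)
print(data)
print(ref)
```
{'foo': [8, 7, 3], 'bar': [8, 7, 640]}
{'foo': [8, 7, 3], 'bar': [8, 7, 640], 'baz': [11, 27, 35]}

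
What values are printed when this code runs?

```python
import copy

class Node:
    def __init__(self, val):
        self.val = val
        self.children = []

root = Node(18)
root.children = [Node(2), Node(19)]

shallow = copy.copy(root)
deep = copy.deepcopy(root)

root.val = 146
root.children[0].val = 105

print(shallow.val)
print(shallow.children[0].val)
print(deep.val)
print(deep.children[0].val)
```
18
105
18
2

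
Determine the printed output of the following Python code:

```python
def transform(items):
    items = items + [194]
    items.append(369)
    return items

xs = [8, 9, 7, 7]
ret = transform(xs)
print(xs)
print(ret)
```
[8, 9, 7, 7]
[8, 9, 7, 7, 194, 369]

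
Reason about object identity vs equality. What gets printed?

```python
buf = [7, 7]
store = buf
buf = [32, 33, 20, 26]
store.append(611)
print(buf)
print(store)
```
[32, 33, 20, 26]
[7, 7, 611]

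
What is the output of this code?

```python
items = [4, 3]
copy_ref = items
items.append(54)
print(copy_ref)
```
[4, 3, 54]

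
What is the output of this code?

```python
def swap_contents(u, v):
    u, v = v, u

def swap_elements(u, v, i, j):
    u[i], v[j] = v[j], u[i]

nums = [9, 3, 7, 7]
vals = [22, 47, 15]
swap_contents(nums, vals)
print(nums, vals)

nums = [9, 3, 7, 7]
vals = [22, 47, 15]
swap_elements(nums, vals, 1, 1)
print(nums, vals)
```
[9, 3, 7, 7] [22, 47, 15]
[9, 47, 7, 7] [22, 3, 15]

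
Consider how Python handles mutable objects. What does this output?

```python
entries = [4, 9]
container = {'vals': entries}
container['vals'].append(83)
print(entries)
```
[4, 9, 83]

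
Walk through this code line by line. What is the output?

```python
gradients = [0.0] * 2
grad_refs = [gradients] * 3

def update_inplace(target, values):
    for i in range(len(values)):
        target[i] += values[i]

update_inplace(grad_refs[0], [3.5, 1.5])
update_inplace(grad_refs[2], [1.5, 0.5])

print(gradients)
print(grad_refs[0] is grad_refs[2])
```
[5.0, 2.0]
True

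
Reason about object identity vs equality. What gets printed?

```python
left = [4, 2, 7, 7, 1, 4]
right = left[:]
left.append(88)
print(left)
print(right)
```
[4, 2, 7, 7, 1, 4, 88]
[4, 2, 7, 7, 1, 4]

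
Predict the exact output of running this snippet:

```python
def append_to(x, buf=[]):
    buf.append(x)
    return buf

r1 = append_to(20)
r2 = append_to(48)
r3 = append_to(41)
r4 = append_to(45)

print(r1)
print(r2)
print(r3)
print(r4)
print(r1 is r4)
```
[20, 48, 41, 45]
[20, 48, 41, 45]
[20, 48, 41, 45]
[20, 48, 41, 45]
True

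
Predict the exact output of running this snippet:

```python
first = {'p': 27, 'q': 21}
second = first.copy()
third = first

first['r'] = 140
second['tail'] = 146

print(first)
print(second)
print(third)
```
{'p': 27, 'q': 21, 'r': 140}
{'p': 27, 'q': 21, 'tail': 146}
{'p': 27, 'q': 21, 'r': 140}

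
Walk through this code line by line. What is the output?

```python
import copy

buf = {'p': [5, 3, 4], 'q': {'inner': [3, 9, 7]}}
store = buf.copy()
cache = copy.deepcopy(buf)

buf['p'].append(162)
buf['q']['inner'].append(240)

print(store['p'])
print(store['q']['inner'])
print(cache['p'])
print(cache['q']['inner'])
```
[5, 3, 4, 162]
[3, 9, 7, 240]
[5, 3, 4]
[3, 9, 7]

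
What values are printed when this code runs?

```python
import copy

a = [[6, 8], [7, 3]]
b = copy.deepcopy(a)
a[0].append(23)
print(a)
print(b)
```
[[6, 8, 23], [7, 3]]
[[6, 8], [7, 3]]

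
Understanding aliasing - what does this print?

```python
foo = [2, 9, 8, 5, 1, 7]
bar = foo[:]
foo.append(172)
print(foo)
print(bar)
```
[2, 9, 8, 5, 1, 7, 172]
[2, 9, 8, 5, 1, 7]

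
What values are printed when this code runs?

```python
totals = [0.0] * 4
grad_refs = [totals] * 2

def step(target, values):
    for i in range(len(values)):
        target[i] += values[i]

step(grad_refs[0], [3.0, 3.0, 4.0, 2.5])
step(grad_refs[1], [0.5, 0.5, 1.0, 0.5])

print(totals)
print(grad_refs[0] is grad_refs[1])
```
[3.5, 3.5, 5.0, 3.0]
True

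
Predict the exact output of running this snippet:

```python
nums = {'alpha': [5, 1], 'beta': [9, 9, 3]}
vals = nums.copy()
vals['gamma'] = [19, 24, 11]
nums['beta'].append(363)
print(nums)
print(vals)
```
{'alpha': [5, 1], 'beta': [9, 9, 3, 363]}
{'alpha': [5, 1], 'beta': [9, 9, 3, 363], 'gamma': [19, 24, 11]}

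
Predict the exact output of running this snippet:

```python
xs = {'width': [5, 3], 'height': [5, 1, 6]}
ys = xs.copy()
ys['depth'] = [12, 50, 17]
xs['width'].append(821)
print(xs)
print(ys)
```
{'width': [5, 3, 821], 'height': [5, 1, 6]}
{'width': [5, 3, 821], 'height': [5, 1, 6], 'depth': [12, 50, 17]}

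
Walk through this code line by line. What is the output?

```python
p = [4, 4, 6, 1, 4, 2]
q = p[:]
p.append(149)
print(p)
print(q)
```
[4, 4, 6, 1, 4, 2, 149]
[4, 4, 6, 1, 4, 2]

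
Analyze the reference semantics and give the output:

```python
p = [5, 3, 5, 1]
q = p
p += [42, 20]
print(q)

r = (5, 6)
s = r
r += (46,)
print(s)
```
[5, 3, 5, 1, 42, 20]
(5, 6)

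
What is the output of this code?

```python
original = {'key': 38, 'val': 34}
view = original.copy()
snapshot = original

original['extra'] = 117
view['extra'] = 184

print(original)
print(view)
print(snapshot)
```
{'key': 38, 'val': 34, 'extra': 117}
{'key': 38, 'val': 34, 'extra': 184}
{'key': 38, 'val': 34, 'extra': 117}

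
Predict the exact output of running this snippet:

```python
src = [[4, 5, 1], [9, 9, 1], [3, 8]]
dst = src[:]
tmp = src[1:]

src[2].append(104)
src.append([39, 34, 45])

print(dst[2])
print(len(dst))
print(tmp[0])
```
[3, 8, 104]
3
[9, 9, 1]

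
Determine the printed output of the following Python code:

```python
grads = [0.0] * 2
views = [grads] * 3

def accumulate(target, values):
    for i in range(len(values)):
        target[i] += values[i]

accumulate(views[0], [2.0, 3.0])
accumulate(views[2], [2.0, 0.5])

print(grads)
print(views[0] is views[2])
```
[4.0, 3.5]
True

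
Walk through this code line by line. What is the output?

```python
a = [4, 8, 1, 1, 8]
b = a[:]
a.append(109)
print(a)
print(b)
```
[4, 8, 1, 1, 8, 109]
[4, 8, 1, 1, 8]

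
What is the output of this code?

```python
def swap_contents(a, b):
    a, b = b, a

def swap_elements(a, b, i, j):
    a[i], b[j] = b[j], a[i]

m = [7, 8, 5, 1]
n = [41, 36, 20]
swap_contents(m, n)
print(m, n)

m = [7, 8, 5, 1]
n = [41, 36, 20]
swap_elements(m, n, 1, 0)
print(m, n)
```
[7, 8, 5, 1] [41, 36, 20]
[7, 41, 5, 1] [8, 36, 20]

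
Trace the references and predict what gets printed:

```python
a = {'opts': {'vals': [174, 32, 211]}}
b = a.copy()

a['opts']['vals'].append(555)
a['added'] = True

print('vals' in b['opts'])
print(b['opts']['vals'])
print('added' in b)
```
True
[174, 32, 211, 555]
False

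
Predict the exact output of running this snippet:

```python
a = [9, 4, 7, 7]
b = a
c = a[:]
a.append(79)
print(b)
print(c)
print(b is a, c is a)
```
[9, 4, 7, 7, 79]
[9, 4, 7, 7]
True False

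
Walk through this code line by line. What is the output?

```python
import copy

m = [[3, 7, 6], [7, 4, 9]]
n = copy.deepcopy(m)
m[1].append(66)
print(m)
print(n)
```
[[3, 7, 6], [7, 4, 9, 66]]
[[3, 7, 6], [7, 4, 9]]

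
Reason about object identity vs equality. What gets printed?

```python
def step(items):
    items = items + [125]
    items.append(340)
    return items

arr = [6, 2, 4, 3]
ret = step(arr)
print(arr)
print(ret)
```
[6, 2, 4, 3]
[6, 2, 4, 3, 125, 340]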